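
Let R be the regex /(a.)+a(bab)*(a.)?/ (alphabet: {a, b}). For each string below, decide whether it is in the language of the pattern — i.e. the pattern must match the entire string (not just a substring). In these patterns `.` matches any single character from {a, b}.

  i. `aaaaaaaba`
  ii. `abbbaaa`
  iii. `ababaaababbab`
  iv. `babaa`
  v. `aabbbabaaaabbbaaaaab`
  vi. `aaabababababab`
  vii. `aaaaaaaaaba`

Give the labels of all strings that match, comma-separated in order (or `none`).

i → match
ii → no match
iii → match
iv → no match — must start with `a`
v → no match
vi → match
vii → match

i, iii, vi, vii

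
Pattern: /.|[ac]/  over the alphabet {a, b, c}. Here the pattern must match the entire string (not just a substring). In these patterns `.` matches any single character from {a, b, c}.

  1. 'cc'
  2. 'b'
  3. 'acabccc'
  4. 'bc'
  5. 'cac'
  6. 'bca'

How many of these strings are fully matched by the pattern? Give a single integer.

1. 'cc' → no match
2. 'b' → match
3. 'acabccc' → no match
4. 'bc' → no match
5. 'cac' → no match
6. 'bca' → no match
Total matched: 1

1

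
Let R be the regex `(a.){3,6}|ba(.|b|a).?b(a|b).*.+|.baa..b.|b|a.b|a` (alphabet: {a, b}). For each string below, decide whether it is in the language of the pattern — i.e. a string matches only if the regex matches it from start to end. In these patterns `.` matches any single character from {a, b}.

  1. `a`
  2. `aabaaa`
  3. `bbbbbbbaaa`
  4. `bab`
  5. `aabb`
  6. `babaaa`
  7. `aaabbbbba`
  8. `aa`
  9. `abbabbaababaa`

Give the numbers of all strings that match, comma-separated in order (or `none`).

1 → match
2 → no match
3 → no match
4 → no match
5 → no match
6 → no match
7 → no match
8 → no match
9 → no match

1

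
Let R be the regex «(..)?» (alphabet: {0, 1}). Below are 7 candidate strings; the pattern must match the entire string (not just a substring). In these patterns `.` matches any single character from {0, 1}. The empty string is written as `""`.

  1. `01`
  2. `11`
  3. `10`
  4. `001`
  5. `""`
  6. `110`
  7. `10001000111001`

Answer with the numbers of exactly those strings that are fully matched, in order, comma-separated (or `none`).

1 → match
2 → match
3 → match
4 → no match
5 → match
6 → no match
7 → no match

1, 2, 3, 5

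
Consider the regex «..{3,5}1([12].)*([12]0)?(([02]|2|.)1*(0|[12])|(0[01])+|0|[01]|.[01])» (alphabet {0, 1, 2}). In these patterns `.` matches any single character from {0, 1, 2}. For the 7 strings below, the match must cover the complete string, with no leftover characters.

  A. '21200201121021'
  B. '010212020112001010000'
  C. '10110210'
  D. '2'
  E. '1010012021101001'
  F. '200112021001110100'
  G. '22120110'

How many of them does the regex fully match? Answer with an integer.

4

A → no match
B → match
C → match
D → no match
E → match
F → no match
G → match
Total matched: 4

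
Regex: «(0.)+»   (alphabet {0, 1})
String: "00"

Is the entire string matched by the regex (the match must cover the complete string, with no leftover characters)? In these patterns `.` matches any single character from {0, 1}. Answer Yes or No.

Yes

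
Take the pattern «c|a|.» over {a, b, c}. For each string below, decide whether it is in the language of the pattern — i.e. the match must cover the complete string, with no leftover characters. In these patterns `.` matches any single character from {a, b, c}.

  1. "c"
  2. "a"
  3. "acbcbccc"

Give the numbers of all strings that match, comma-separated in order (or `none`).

1. "c" → match
2. "a" → match
3. "acbcbccc" → no match

1, 2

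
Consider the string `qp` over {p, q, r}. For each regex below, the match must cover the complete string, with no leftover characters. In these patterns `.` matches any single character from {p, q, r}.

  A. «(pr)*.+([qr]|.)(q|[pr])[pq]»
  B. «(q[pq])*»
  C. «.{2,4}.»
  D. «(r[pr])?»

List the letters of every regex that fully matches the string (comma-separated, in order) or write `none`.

B

A → no match
B → match
C → no match
D → no match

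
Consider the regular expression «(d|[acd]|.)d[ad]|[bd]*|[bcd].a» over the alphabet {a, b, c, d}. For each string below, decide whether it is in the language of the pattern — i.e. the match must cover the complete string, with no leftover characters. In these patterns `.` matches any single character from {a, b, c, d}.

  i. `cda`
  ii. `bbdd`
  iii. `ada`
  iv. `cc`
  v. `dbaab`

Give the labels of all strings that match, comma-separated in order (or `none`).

i. `cda` → match
ii. `bbdd` → match
iii. `ada` → match
iv. `cc` → no match
v. `dbaab` → no match

i, ii, iii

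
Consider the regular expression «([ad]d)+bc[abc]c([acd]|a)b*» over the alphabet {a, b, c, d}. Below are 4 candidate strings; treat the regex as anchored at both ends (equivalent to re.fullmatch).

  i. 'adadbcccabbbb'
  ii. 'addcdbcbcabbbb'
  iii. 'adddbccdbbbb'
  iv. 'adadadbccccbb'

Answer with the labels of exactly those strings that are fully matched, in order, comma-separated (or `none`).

i, iv

i → match
ii → no match
iii → no match
iv → match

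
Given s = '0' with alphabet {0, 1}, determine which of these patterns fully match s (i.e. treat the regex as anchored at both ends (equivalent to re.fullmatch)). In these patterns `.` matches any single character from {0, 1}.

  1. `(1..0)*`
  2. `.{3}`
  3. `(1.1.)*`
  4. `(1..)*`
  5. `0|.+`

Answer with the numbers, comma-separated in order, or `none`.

5

1 → no match
2 → no match
3 → no match
4 → no match
5 → match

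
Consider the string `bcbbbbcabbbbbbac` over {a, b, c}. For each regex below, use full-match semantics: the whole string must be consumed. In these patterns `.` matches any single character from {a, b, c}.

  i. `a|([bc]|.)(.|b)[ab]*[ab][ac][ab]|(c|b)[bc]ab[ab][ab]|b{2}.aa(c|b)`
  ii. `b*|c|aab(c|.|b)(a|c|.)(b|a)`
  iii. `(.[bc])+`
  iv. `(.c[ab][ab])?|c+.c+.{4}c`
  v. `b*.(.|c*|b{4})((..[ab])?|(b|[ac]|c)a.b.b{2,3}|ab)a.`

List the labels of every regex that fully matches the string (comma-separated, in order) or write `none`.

v

i → no match
ii → no match
iii → no match
iv → no match
v → match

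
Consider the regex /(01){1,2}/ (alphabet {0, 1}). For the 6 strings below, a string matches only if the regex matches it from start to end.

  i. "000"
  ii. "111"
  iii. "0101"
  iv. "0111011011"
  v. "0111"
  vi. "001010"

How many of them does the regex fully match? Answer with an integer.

1

i → no match — must start with "01"
ii → no match — must start with "01"
iii → match
iv → no match — must end with "01"
v → no match — must end with "01"
vi → no match — must start with "01"
Total matched: 1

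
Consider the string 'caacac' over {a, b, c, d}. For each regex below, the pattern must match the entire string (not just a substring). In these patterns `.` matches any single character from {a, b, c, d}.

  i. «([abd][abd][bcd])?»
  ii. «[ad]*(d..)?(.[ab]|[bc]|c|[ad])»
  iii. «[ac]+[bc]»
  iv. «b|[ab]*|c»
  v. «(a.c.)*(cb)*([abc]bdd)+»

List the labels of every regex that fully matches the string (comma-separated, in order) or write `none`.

i → no match
ii → no match
iii → match
iv → no match
v → no match — must end with 'bdd'

iii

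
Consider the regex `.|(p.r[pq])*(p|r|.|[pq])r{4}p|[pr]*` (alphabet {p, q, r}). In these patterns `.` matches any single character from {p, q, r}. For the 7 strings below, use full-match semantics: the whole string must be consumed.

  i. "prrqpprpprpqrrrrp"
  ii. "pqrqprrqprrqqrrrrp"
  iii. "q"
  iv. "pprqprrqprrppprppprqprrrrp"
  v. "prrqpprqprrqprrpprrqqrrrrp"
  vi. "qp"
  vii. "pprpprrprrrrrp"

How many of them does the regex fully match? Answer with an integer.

5

i → no match
ii → match
iii → match
iv → match
v → match
vi → no match
vii → match
Total matched: 5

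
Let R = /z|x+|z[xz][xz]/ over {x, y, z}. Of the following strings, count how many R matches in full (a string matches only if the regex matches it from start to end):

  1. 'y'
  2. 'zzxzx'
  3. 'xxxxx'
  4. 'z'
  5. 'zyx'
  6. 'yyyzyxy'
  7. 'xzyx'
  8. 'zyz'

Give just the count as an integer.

2

1. 'y' → no match
2. 'zzxzx' → no match
3. 'xxxxx' → match
4. 'z' → match
5. 'zyx' → no match
6. 'yyyzyxy' → no match
7. 'xzyx' → no match
8. 'zyz' → no match
Total matched: 2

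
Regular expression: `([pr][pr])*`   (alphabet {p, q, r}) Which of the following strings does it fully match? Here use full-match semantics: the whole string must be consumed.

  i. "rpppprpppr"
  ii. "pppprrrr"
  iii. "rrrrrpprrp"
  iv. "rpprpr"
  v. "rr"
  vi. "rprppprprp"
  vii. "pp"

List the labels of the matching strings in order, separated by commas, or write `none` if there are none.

i → match
ii → match
iii → match
iv → match
v → match
vi → match
vii → match

i, ii, iii, iv, v, vi, vii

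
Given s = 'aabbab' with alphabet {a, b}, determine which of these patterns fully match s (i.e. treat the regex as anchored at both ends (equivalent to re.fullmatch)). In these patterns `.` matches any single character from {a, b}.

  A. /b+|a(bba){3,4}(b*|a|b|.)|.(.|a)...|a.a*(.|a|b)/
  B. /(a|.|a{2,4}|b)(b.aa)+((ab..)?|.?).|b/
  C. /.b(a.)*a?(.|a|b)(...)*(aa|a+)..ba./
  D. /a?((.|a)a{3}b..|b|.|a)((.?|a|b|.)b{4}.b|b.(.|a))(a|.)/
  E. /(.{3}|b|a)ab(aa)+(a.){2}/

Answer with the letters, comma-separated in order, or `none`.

A → no match
B → no match
C → no match
D → match
E → no match

D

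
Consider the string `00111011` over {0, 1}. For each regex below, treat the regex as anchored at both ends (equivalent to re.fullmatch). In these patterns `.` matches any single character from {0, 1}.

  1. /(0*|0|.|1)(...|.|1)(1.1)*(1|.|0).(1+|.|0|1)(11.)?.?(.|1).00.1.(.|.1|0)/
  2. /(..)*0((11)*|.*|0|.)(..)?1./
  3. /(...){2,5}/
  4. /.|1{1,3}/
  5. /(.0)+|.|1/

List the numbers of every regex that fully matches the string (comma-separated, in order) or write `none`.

2

1 → no match
2 → match
3 → no match
4 → no match
5 → no match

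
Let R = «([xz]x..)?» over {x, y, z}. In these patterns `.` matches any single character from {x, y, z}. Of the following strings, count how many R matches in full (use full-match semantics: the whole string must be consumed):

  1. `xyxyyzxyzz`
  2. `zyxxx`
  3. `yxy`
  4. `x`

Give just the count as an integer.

0

1 → no match
2 → no match
3 → no match
4 → no match
Total matched: 0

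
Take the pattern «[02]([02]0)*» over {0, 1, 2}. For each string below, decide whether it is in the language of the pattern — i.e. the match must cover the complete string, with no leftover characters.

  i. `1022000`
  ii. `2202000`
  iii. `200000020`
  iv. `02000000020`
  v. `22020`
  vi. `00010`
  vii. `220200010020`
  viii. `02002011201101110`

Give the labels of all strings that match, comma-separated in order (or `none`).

i. `1022000` → no match
ii. `2202000` → match
iii. `200000020` → match
iv. `02000000020` → match
v. `22020` → match
vi. `00010` → no match
vii. `220200010020` → no match
viii → no match

ii, iii, iv, v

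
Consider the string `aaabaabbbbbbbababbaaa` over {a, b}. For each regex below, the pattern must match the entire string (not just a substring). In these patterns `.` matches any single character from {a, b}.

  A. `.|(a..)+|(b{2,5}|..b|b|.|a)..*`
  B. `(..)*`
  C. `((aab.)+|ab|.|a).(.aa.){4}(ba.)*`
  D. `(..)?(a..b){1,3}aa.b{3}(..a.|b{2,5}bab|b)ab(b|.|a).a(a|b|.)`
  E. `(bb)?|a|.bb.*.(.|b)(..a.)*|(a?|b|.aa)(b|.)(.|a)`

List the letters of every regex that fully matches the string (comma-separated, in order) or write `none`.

A → match
B → no match
C → no match
D → match
E → no match

A, D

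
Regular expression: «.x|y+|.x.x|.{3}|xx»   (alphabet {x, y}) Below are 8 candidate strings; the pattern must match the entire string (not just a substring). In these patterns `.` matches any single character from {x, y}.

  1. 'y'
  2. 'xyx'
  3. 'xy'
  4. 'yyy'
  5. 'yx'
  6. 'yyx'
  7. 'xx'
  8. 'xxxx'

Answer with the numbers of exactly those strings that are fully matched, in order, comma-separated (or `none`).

1, 2, 4, 5, 6, 7, 8

1 → match
2 → match
3 → no match
4 → match
5 → match
6 → match
7 → match
8 → match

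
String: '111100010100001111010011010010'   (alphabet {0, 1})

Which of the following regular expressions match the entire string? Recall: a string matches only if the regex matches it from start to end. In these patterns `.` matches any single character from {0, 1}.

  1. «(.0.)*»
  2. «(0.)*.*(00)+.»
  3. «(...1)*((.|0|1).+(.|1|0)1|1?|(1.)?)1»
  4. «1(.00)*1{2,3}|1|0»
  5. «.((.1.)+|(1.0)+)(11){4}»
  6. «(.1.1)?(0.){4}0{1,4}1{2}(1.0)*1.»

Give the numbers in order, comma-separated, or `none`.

1 → no match
2 → no match
3 → no match — must end with '1'
4 → no match
5 → no match — must end with '11'
6 → match

6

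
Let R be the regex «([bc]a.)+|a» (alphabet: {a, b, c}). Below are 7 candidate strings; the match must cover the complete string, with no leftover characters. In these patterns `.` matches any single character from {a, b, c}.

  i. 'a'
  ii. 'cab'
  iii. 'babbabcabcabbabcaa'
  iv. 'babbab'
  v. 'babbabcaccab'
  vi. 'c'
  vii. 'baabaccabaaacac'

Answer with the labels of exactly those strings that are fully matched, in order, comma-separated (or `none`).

i, ii, iii, iv, v

i → match
ii → match
iii → match
iv → match
v → match
vi → no match
vii → no match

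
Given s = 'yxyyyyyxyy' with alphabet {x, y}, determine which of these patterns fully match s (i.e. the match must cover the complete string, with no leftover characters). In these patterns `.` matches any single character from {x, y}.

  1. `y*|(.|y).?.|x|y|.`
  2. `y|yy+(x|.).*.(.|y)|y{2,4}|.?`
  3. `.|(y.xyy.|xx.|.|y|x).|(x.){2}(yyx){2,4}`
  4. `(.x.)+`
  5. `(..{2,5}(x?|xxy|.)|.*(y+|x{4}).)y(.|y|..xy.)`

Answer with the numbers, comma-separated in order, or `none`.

5

1 → no match
2 → no match
3 → no match
4 → no match
5 → match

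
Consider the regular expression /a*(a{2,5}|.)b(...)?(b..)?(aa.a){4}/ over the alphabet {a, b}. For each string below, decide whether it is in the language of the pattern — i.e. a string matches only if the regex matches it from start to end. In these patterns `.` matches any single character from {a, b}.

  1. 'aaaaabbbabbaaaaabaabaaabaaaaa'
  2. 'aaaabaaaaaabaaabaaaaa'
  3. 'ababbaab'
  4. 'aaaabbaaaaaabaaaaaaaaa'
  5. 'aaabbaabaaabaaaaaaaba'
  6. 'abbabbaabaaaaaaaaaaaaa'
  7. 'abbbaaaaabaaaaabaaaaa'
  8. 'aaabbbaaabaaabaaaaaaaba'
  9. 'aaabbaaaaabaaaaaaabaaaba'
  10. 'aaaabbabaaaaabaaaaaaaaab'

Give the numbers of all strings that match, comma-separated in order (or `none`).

2, 4, 5, 6, 8, 9

1 → no match
2 → match
3 → no match — must end with 'a'
4 → match
5 → match
6 → match
7 → no match
8 → match
9 → match
10 → no match — must end with 'a'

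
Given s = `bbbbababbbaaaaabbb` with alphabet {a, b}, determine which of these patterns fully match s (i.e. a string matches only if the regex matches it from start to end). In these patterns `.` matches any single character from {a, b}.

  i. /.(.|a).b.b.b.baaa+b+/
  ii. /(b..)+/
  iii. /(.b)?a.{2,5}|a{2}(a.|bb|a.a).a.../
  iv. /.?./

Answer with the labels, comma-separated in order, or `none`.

i → match
ii → no match
iii → no match
iv → no match

i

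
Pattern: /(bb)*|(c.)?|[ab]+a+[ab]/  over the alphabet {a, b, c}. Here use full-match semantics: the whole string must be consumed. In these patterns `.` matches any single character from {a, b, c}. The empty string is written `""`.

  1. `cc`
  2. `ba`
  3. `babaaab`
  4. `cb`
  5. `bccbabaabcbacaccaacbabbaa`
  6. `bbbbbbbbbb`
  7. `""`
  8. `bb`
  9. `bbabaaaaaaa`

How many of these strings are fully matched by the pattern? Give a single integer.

1 → match
2 → no match
3 → match
4 → match
5 → no match
6 → match
7 → match
8 → match
9 → match
Total matched: 7

7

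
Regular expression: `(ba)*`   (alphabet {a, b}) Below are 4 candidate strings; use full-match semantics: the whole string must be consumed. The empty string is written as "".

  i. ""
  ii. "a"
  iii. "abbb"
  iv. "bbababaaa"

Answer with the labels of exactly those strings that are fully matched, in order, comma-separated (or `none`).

i

i → match
ii → no match
iii → no match
iv → no match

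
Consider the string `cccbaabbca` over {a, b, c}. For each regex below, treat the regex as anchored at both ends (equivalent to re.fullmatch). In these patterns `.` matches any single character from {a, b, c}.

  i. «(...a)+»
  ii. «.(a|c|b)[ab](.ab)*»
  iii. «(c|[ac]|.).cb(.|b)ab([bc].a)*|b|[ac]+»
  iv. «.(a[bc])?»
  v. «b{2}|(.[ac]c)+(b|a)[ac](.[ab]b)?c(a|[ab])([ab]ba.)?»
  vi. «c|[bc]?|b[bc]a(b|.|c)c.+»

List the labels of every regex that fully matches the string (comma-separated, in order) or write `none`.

i → no match
ii → no match
iii → match
iv → no match
v → match
vi → no match

iii, v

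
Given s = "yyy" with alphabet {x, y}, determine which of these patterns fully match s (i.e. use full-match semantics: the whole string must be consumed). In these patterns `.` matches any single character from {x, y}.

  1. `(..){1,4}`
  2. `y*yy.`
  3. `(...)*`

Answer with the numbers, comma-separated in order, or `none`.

2, 3

1 → no match
2 → match
3 → match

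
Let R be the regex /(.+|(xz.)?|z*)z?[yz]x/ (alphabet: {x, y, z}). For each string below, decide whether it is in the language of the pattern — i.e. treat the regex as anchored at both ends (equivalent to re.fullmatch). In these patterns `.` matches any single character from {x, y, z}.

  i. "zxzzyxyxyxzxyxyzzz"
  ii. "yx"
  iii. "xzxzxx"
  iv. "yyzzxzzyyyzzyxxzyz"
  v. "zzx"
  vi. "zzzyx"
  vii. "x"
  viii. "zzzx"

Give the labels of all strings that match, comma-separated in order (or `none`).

ii, v, vi, viii

i → no match — must end with "x"
ii → match
iii → no match
iv → no match — must end with "x"
v → match
vi → match
vii → no match
viii → match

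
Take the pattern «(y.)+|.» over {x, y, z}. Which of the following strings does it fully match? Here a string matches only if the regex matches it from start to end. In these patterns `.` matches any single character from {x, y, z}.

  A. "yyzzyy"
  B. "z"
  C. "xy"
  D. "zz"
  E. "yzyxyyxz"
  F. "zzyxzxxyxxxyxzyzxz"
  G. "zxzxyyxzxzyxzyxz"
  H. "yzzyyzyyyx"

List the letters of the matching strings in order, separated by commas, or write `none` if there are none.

A → no match
B → match
C → no match
D → no match
E → no match
F → no match
G → no match
H → no match

B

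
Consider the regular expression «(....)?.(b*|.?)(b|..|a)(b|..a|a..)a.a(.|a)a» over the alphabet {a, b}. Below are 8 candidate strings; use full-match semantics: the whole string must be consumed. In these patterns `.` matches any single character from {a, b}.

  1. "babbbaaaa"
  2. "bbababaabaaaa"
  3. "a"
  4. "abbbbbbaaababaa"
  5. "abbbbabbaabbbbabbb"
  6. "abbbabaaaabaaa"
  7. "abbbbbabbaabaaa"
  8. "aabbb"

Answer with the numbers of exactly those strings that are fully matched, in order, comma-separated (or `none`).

6, 7

1 → no match
2 → no match
3 → no match
4 → no match
5 → no match — must end with "a"
6 → match
7 → match
8 → no match — must end with "a"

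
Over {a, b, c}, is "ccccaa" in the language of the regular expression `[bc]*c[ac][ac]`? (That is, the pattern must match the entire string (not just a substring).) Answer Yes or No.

Yes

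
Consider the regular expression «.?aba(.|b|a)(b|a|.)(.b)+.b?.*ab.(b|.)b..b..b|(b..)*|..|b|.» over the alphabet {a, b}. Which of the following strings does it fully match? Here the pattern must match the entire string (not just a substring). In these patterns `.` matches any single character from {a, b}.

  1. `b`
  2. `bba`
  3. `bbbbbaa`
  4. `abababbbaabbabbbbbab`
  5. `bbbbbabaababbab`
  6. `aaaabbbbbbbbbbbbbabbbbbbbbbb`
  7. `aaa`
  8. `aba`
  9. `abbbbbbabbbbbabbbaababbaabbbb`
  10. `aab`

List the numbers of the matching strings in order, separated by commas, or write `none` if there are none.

1. `b` → match
2. `bba` → match
3. `bbbbbaa` → no match
4 → match
5 → match
6 → no match
7. `aaa` → no match
8. `aba` → no match
9 → no match
10. `aab` → no match

1, 2, 4, 5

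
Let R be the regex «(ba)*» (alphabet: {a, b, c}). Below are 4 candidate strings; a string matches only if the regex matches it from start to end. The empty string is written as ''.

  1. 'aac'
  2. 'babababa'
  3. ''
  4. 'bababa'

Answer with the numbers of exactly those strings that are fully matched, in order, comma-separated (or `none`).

1 → no match
2 → match
3 → match
4 → match

2, 3, 4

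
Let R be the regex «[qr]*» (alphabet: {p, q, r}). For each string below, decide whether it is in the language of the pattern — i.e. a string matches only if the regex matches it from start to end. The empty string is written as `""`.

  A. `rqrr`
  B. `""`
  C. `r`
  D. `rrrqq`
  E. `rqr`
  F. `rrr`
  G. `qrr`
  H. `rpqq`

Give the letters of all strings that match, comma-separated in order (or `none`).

A, B, C, D, E, F, G

A → match
B → match
C → match
D → match
E → match
F → match
G → match
H → no match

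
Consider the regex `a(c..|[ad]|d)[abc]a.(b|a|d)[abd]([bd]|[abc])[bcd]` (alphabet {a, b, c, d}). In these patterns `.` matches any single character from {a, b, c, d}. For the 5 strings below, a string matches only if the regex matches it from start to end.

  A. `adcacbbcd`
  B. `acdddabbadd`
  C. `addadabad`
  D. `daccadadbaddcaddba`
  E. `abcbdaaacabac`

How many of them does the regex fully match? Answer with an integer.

A. `adcacbbcd` → match
B. `acdddabbadd` → no match
C. `addadabad` → no match
D → no match — must start with `a`
E → no match
Total matched: 1

1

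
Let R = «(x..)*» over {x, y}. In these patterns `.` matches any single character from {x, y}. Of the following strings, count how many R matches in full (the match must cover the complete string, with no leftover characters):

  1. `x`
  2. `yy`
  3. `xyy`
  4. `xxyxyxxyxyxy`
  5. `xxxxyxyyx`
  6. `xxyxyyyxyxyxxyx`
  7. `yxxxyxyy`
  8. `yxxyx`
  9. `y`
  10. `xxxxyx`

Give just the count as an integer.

1. `x` → no match
2. `yy` → no match
3. `xyy` → match
4. `xxyxyxxyxyxy` → no match
5. `xxxxyxyyx` → no match
6 → no match
7. `yxxxyxyy` → no match
8. `yxxyx` → no match
9. `y` → no match
10. `xxxxyx` → match
Total matched: 2

2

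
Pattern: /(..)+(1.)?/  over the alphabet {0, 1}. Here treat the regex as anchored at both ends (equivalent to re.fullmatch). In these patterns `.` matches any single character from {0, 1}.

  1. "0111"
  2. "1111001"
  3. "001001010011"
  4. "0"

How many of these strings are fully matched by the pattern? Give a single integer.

2

1 → match
2 → no match
3 → match
4 → no match
Total matched: 2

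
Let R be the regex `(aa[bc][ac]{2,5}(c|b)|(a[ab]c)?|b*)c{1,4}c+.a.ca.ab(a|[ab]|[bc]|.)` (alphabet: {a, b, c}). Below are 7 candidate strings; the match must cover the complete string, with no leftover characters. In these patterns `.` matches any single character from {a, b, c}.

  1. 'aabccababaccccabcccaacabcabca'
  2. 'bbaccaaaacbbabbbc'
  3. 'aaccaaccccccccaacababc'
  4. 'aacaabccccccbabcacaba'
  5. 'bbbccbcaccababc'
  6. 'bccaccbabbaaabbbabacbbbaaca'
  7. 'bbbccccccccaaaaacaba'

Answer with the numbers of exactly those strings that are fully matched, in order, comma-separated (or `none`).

3, 4

1 → no match
2 → no match
3 → match
4 → match
5 → no match
6 → no match
7 → no match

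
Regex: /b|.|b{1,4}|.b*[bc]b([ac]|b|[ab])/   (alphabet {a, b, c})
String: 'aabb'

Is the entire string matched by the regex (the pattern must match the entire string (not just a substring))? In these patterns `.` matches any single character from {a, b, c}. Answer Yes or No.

No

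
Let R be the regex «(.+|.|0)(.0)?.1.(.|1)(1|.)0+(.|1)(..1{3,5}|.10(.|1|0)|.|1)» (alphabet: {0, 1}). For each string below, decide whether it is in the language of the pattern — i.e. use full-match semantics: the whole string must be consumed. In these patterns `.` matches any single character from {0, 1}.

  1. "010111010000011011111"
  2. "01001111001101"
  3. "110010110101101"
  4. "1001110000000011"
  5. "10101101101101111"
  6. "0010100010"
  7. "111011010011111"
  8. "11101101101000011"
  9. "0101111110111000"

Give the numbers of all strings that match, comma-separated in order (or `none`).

1 → match
2 → match
3 → no match
4 → match
5 → match
6 → match
7 → match
8 → match
9 → no match

1, 2, 4, 5, 6, 7, 8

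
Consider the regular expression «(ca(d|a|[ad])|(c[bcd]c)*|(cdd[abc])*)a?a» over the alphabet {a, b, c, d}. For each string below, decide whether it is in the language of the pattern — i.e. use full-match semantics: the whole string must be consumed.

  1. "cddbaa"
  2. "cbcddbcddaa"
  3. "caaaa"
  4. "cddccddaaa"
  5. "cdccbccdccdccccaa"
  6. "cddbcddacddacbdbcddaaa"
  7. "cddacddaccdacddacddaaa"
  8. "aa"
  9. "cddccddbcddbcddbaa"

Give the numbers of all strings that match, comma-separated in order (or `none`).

1, 3, 4, 5, 8, 9

1 → match
2 → no match
3 → match
4 → match
5 → match
6 → no match
7 → no match
8 → match
9 → match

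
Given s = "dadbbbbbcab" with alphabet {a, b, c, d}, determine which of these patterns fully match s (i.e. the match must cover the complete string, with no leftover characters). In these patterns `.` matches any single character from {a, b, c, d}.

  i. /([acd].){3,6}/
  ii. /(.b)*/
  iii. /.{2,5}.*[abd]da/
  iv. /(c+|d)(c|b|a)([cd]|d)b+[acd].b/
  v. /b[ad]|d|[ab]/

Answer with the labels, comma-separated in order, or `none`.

iv

i → no match
ii → no match
iii → no match — must end with "da"
iv → match
v → no match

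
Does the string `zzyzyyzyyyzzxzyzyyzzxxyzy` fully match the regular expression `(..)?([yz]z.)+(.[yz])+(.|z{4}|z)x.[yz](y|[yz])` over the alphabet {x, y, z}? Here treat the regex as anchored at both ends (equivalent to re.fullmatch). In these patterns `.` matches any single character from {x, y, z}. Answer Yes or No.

Yes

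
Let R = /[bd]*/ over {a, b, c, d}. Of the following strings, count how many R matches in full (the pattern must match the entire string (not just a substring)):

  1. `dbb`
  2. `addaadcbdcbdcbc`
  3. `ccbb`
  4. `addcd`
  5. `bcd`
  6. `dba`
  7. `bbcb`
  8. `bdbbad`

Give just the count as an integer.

1

1. `dbb` → match
2 → no match
3. `ccbb` → no match
4. `addcd` → no match
5. `bcd` → no match
6. `dba` → no match
7. `bbcb` → no match
8. `bdbbad` → no match
Total matched: 1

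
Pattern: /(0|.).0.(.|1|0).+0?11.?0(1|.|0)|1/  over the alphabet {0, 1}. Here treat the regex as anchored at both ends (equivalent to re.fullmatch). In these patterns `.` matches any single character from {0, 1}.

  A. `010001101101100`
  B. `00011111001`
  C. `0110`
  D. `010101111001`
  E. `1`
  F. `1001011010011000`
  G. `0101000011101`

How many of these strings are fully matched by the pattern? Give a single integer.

6

A → match
B → match
C → no match
D → match
E → match
F → match
G → match
Total matched: 6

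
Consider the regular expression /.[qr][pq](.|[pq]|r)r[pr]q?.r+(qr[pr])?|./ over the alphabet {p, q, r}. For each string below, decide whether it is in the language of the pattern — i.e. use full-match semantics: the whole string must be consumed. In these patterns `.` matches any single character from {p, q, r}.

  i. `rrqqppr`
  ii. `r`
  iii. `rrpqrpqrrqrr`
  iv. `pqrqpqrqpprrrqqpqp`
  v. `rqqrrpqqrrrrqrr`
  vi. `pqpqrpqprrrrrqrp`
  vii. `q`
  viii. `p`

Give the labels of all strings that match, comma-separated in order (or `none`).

ii, iii, v, vi, vii, viii

i → no match
ii → match
iii → match
iv → no match
v → match
vi → match
vii → match
viii → match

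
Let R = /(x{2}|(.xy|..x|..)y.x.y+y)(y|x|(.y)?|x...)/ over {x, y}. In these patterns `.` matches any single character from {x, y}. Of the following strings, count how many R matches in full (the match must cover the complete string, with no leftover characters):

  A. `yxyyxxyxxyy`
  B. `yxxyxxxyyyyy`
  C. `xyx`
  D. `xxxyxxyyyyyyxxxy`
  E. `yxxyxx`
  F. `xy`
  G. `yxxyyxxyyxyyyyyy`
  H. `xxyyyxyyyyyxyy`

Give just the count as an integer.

A. `yxyyxxyxxyy` → no match
B. `yxxyxxxyyyyy` → match
C. `xyx` → no match
D → match
E. `yxxyxx` → no match
F. `xy` → no match
G → no match
H → no match
Total matched: 2

2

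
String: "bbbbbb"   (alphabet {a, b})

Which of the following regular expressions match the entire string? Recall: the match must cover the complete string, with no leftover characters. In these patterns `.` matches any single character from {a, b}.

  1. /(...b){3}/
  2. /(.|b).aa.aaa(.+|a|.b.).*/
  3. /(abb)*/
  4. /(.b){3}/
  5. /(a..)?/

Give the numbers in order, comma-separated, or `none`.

1 → no match
2 → no match
3 → no match
4 → match
5 → no match

4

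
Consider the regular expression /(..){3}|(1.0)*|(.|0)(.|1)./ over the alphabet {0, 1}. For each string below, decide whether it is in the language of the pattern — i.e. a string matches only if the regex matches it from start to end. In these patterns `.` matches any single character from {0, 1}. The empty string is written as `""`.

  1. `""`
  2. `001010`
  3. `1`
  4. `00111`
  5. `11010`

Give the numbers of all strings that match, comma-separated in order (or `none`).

1, 2

1 → match
2 → match
3 → no match
4 → no match
5 → no match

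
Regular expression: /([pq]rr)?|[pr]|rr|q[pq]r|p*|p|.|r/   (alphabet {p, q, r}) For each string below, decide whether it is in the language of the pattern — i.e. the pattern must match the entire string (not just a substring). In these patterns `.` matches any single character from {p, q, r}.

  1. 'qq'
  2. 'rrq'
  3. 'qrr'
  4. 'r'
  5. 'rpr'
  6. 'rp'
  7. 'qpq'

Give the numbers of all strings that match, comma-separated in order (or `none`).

3, 4

1. 'qq' → no match
2. 'rrq' → no match
3. 'qrr' → match
4. 'r' → match
5. 'rpr' → no match
6. 'rp' → no match
7. 'qpq' → no match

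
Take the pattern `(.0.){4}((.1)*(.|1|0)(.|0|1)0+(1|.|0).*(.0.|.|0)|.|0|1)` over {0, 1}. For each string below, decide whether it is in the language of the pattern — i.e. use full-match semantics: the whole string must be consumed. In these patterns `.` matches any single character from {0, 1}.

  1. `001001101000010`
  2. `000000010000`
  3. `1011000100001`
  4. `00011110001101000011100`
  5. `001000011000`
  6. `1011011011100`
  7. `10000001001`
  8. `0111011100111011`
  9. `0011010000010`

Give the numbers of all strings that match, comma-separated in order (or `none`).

1 → no match
2. `000000010000` → no match
3 → no match
4 → no match
5. `001000011000` → no match
6 → no match
7. `10000001001` → no match
8 → no match
9 → match

9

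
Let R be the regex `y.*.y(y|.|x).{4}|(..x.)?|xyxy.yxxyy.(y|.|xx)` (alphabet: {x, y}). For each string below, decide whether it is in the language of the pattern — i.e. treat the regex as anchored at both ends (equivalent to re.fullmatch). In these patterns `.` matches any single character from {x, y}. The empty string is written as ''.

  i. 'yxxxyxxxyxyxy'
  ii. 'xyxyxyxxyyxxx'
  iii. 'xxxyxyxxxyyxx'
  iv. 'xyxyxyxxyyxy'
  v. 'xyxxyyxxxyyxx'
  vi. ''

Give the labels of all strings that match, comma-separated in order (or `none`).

ii, iv, vi

i → no match
ii → match
iii → no match
iv. 'xyxyxyxxyyxy' → match
v → no match
vi. '' → match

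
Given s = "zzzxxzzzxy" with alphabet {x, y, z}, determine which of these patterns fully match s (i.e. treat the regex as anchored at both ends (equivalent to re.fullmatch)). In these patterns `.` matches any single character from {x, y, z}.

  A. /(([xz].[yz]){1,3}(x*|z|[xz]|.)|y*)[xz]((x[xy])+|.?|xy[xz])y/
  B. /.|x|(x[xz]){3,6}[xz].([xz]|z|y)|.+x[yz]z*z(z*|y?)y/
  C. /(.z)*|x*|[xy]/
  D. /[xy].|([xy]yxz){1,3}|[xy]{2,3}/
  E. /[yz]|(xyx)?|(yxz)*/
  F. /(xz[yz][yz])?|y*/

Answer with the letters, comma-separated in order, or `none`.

A → match
B → no match
C → no match
D → no match
E → no match
F → no match

A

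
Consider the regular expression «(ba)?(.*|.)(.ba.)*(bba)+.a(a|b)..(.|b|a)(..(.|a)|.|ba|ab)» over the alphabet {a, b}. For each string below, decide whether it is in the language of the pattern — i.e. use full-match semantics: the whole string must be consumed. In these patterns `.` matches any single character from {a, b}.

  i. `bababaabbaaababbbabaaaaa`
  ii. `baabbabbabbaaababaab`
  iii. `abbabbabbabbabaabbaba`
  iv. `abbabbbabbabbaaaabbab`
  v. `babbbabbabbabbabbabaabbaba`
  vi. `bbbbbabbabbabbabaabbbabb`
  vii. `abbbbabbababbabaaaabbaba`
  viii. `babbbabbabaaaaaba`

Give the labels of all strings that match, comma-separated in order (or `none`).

ii, iii, iv, v, vi, viii

i → no match
ii → match
iii → match
iv → match
v → match
vi → match
vii → no match
viii → match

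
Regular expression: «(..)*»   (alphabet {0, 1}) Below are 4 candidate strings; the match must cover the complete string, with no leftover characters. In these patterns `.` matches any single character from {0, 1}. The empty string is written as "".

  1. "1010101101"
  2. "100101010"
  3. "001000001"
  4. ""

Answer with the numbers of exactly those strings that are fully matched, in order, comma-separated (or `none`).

1 → match
2 → no match
3 → no match
4 → match

1, 4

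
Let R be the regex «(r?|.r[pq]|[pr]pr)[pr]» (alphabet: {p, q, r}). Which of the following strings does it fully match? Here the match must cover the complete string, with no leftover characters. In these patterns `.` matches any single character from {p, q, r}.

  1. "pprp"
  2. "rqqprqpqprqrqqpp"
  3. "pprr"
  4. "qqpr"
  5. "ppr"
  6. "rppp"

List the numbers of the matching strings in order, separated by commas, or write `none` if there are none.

1, 3

1 → match
2 → no match
3 → match
4 → no match
5 → no match
6 → no match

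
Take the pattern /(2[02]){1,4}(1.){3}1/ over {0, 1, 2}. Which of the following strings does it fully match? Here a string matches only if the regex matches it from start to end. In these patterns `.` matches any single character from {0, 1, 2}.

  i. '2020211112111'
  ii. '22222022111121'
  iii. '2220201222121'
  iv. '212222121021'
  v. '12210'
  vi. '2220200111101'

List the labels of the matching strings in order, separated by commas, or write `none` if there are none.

none

i → no match
ii → no match
iii → no match
iv → no match
v → no match — must start with '2'
vi → no match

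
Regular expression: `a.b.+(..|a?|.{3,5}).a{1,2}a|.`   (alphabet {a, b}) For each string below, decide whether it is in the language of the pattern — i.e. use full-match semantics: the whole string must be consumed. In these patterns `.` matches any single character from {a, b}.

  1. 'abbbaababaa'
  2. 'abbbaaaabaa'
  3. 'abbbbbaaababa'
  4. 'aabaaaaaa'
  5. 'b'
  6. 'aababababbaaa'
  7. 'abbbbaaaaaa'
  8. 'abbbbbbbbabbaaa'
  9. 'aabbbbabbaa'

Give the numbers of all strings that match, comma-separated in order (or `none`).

1 → match
2 → match
3 → no match
4 → match
5 → match
6 → match
7 → match
8 → match
9 → match

1, 2, 4, 5, 6, 7, 8, 9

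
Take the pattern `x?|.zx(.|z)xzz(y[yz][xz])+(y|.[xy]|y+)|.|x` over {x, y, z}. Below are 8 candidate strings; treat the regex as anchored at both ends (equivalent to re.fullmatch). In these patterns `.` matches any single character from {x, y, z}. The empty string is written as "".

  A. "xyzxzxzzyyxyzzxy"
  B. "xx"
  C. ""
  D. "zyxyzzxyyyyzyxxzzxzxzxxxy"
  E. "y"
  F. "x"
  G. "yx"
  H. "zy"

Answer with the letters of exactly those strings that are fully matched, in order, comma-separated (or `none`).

A → no match
B → no match
C → match
D → no match
E → match
F → match
G → no match
H → no match

C, E, F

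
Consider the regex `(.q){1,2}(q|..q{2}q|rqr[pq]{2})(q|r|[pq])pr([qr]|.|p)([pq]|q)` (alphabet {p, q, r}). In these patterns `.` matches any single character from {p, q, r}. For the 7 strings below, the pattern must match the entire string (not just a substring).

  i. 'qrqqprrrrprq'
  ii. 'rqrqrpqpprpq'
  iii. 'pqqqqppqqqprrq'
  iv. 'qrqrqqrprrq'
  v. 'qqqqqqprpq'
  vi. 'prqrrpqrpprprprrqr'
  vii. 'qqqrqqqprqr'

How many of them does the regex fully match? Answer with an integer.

i. 'qrqqprrrrprq' → no match
ii. 'rqrqrpqpprpq' → match
iii → no match
iv. 'qrqrqqrprrq' → no match
v. 'qqqqqqprpq' → match
vi → no match
vii. 'qqqrqqqprqr' → no match
Total matched: 2

2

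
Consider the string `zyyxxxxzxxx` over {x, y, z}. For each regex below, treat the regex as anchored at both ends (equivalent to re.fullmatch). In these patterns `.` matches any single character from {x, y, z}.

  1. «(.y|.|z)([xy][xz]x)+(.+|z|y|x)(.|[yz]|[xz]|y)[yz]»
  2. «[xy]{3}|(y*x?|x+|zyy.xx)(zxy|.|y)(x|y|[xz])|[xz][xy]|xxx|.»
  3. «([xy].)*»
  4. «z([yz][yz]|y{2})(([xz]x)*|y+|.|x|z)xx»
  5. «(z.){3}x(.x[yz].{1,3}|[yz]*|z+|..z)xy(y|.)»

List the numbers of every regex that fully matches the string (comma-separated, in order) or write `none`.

1 → no match
2 → no match
3 → no match
4 → match
5 → no match

4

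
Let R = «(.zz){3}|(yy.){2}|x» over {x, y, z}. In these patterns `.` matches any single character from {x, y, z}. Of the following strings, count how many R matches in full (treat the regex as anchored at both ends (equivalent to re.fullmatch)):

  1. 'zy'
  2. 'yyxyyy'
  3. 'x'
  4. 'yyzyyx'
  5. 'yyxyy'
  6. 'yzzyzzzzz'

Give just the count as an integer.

1 → no match
2 → match
3 → match
4 → match
5 → no match
6 → match
Total matched: 4

4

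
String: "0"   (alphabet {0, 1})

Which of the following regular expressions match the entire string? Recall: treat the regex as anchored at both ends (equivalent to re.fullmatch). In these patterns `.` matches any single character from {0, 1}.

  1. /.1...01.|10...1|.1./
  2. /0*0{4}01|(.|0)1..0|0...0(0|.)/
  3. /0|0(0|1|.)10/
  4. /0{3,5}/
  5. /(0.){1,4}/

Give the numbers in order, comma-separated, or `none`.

3

1 → no match
2 → no match
3 → match
4 → no match
5 → no match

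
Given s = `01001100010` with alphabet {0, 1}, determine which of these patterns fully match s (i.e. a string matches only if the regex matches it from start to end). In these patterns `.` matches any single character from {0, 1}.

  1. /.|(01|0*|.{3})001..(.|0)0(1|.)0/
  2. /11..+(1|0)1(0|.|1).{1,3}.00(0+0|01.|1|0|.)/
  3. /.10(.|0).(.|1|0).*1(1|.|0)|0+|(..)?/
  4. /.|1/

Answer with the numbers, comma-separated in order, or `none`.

1, 3

1 → match
2 → no match — must start with `11`
3 → match
4 → no match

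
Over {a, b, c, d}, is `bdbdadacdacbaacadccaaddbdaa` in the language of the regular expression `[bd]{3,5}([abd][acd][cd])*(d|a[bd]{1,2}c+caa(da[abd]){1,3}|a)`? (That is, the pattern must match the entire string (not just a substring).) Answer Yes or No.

No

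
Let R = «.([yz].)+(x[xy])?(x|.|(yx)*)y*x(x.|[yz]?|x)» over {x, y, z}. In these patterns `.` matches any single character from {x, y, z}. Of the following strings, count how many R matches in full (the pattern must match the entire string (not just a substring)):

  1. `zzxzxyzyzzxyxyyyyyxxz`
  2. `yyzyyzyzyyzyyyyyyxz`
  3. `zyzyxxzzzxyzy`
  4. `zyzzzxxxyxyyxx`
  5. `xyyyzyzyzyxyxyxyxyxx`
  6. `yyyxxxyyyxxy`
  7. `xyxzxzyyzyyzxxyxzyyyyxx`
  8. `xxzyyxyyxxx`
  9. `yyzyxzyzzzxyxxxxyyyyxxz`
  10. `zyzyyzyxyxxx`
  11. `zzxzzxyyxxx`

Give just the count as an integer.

7

1 → match
2 → match
3 → no match
4 → no match
5 → match
6 → match
7 → no match
8 → no match
9 → match
10 → match
11 → match
Total matched: 7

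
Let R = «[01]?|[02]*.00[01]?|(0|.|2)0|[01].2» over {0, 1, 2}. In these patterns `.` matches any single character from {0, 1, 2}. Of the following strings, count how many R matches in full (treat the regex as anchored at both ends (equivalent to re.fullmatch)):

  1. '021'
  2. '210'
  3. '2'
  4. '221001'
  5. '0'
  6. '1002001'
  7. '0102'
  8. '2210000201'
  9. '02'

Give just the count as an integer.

1 → no match
2 → no match
3 → no match
4 → match
5 → match
6 → no match
7 → no match
8 → no match
9 → no match
Total matched: 2

2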